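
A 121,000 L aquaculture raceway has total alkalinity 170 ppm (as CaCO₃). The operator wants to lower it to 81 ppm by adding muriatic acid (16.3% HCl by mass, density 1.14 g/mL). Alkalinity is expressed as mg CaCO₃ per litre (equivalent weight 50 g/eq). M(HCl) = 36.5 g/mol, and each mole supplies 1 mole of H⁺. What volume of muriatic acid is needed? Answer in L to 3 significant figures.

42.3 L

Alkalinity to neutralize: (170 − 81) = 89 mg/L as CaCO₃ × 121,000 L = 10,770 g as CaCO₃.
Equivalents of H⁺ required: 10,770 ÷ 50 g/eq = 215.4 eq = 215.4 mol HCl.
Mass of HCl: 215.4 × 36.5 = 7861 g.
Mass of 16.3% solution: 7861 / 0.163 = 48,230 g.
Volume: 48,230 g ÷ 1.14 g/mL = 42,310 mL.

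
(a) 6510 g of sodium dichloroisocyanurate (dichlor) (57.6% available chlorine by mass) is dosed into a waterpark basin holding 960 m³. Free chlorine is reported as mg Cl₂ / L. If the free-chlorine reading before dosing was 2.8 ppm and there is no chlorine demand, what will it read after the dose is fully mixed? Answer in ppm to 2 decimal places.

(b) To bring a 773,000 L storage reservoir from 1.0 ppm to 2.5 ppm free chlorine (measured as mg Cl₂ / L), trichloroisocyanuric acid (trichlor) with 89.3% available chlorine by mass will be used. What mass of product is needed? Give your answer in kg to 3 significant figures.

(a) Volume: 960 m³ = 960,000 L.
(a) Available chlorine delivered: 6510 g × 0.576 = 3750 g as Cl₂.
(a) Concentration rise: 3750 g / 960,000 L = 3.906 mg/L = 3.91 ppm.
(a) Final FC: 2.8 + 3.91 = 6.71 ppm.

(b) Chlorine deficit: 2.5 − 1.0 = 1.5 ppm = 1.5 mg/L as Cl₂.
(b) Cl₂ equivalent needed: 1.5 mg/L × 773,000 L = 1,160,000 mg = 1160 g.
(b) Product at 89.3% available chlorine: 1160 / 0.893 = 1298 g.

(a) 6.71 ppm; (b) 1.30 kg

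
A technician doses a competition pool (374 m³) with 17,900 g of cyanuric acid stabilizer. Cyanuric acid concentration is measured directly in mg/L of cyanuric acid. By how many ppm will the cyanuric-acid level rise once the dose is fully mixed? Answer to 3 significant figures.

Volume: 374 m³ = 374,000 L.
Rise: 17,900 g / 374,000 L × 1000 = 47.86 mg/L.

47.9 ppm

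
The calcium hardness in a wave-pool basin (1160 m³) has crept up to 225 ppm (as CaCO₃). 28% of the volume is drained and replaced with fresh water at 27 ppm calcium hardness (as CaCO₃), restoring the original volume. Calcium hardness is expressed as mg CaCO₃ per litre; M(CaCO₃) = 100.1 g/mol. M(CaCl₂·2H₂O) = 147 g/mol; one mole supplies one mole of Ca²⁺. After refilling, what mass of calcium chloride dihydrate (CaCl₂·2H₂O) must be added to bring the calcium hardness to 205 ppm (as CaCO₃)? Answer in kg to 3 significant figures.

Volume: 1160 m³ = 1,160,000 L.
After draining 28% and refilling: 225 × 0.72 + 27 × 0.28 = 169.56 ppm.
Deficit to target: 205 − 169.56 = 35.44 mg/L.
As CaCO₃: 35.44 mg/L × 1,160,000 L = 41,110 g; ÷ 100.1 = 410.7 mol Ca²⁺.
Mass: 410.7 × 147 = 60,370 g.

60.4 kg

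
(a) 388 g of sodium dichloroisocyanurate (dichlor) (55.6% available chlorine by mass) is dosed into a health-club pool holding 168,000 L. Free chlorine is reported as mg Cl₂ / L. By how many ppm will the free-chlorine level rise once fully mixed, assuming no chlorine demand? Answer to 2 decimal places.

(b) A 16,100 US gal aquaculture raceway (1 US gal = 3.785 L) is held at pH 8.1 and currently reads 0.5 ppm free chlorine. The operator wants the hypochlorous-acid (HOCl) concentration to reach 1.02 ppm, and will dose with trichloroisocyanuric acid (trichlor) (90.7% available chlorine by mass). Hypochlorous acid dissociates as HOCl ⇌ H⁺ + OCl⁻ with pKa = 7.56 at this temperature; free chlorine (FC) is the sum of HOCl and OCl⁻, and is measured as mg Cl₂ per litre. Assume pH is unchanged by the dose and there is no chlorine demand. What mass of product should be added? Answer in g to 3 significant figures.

(a) Available chlorine delivered: 388 g × 0.556 = 215.7 g as Cl₂.
(a) Concentration rise: 215.7 g / 168,000 L = 1.284 mg/L = 1.28 ppm.

(b) Volume: 16,100 US gal × 3.785 L/gal = 60,938 L.
(b) [OCl⁻]/[HOCl] = 10^(pH − pKa) = 10^(8.1 − 7.56) = 3.467; fraction as HOCl = 1/(1 + 3.467) = 0.2238.
(b) Free chlorine required for 1.02 ppm HOCl: 1.02 / 0.2238 = 4.557 ppm.
(b) FC to add: 4.557 − 0.5 = 4.057 mg/L as Cl₂.
(b) Cl₂ equivalent: 4.057 mg/L × 60,938 L = 247.2 g.
(b) Product at 90.7% available Cl: 247.2 / 0.907 = 272.6 g.

(a) 1.28 ppm; (b) 273 g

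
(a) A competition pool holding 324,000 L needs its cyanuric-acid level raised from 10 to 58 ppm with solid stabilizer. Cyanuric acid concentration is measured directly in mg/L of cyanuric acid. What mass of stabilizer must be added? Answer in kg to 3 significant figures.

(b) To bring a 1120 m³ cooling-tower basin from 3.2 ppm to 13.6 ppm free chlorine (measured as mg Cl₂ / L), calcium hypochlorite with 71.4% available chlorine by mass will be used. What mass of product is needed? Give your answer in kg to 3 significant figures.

(a) CYA to add: (58 − 10) = 48 mg/L × 324,000 L = 15,550 g cyanuric acid.

(b) Volume: 1120 m³ = 1,120,000 L.
(b) Chlorine deficit: 13.6 − 3.2 = 10.4 ppm = 10.4 mg/L as Cl₂.
(b) Cl₂ equivalent needed: 10.4 mg/L × 1,120,000 L = 11,650,000 mg = 11,650 g.
(b) Product at 71.4% available chlorine: 11,650 / 0.714 = 16,310 g.

(a) 15.6 kg; (b) 16.3 kg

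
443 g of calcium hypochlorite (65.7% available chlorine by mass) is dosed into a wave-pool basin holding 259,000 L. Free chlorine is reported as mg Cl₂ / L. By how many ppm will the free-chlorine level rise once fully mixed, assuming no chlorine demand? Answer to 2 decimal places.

1.12 ppm

Available chlorine delivered: 443 g × 0.657 = 291.1 g as Cl₂.
Concentration rise: 291.1 g / 259,000 L = 1.124 mg/L = 1.12 ppm.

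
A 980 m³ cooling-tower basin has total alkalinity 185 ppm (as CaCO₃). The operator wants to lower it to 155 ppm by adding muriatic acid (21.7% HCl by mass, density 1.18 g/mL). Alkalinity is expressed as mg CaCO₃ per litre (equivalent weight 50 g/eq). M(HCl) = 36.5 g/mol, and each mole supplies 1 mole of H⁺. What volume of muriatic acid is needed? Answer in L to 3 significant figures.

Volume: 980 m³ = 980,000 L.
Alkalinity to neutralize: (185 − 155) = 30 mg/L as CaCO₃ × 980,000 L = 29,400 g as CaCO₃.
Equivalents of H⁺ required: 29,400 ÷ 50 g/eq = 588 eq = 588 mol HCl.
Mass of HCl: 588 × 36.5 = 21,460 g.
Mass of 21.7% solution: 21,460 / 0.217 = 98,900 g.
Volume: 98,900 g ÷ 1.18 g/mL = 83,820 mL.

83.8 L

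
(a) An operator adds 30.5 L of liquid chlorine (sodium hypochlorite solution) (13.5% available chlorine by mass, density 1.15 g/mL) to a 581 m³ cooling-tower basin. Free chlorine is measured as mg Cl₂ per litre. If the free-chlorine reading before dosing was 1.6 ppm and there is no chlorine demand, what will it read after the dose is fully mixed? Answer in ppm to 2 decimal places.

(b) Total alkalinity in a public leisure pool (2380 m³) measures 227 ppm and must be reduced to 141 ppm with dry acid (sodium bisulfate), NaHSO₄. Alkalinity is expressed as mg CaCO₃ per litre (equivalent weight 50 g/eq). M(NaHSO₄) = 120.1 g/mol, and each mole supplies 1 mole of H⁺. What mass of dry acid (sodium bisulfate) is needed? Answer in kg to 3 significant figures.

(a) 9.75 ppm; (b) 492 kg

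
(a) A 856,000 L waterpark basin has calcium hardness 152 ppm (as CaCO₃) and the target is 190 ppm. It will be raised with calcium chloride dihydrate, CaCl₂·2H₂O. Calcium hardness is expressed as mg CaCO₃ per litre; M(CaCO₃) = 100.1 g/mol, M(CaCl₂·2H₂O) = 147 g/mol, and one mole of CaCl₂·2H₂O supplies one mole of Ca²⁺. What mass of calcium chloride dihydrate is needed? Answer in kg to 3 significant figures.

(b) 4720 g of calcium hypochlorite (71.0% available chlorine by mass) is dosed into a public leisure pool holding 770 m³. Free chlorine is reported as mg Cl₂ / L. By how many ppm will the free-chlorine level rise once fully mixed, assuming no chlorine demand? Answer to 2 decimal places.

(a) Hardness to add: (190 − 152) = 38 mg/L as CaCO₃ × 856,000 L = 32,530 g as CaCO₃.
(a) Moles of Ca²⁺ (1 mol Ca²⁺ ≡ 1 mol CaCO₃): 32,530 / 100.1 g/mol = 325 mol.
(a) Mass of CaCl₂·2H₂O: 325 × 147 = 47,770 g.

(b) Volume: 770 m³ = 770,000 L.
(b) Available chlorine delivered: 4720 g × 0.71 = 3351 g as Cl₂.
(b) Concentration rise: 3351 g / 770,000 L = 4.352 mg/L = 4.35 ppm.

(a) 47.8 kg; (b) 4.35 ppm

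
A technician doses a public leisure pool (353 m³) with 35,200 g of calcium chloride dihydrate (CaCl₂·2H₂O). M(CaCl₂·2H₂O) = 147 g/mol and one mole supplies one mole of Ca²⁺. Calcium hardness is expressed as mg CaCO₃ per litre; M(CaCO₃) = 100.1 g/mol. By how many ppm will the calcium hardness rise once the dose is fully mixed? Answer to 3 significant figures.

67.9 ppm

Volume: 353 m³ = 353,000 L.
Moles of Ca²⁺: 35,200 g ÷ 147 g/mol = 239.5 mol.
As CaCO₃: 239.5 mol × 100.1 g/mol = 23,970 g.
Rise: 23,970 g / 353,000 L × 1000 = 67.9 mg/L.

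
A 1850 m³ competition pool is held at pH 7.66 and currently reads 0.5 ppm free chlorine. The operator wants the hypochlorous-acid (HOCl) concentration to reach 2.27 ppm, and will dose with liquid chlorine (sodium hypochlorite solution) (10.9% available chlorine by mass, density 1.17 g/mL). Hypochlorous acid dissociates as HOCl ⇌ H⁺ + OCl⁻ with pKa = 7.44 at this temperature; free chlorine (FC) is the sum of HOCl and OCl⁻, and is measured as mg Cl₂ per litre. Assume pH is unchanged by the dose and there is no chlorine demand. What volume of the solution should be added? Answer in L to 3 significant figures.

Volume: 1850 m³ = 1,850,000 L.
[OCl⁻]/[HOCl] = 10^(pH − pKa) = 10^(7.66 − 7.44) = 1.66; fraction as HOCl = 1/(1 + 1.66) = 0.376.
Free chlorine required for 2.27 ppm HOCl: 2.27 / 0.376 = 6.037 ppm.
FC to add: 6.037 − 0.5 = 5.537 mg/L as Cl₂.
Cl₂ equivalent: 5.537 mg/L × 1,850,000 L = 10,240 g.
Product at 10.9% available Cl: 10,240 / 0.109 = 93,980 g.
Volume: 93,980 g ÷ 1.17 g/mL = 80,330 mL.

80.3 L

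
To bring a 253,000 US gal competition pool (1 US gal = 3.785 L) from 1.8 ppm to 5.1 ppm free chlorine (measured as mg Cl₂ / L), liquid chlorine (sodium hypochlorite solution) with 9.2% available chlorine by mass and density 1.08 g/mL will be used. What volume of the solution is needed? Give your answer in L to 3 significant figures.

31.8 L

Volume: 253,000 US gal × 3.785 L/gal = 957,605 L.
Chlorine deficit: 5.1 − 1.8 = 3.3 ppm = 3.3 mg/L as Cl₂.
Cl₂ equivalent needed: 3.3 mg/L × 957,605 L = 3,160,000 mg = 3160 g.
Product at 9.2% available chlorine: 3160 / 0.092 = 34,350 g.
Volume at density 1.08 g/mL: 34,350 g ÷ 1.08 g/mL = 31,800 mL.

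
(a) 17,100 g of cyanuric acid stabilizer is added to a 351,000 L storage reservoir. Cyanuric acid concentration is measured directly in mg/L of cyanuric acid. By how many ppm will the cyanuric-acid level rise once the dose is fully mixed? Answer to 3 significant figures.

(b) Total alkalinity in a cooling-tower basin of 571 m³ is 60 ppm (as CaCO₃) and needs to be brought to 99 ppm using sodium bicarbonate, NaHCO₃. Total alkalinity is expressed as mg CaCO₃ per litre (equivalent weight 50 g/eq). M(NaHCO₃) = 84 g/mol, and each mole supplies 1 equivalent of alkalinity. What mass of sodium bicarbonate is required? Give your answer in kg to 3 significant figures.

(a) 48.7 ppm; (b) 37.4 kg

(a) Rise: 17,100 g / 351,000 L × 1000 = 48.72 mg/L.

(b) Volume: 571 m³ = 571,000 L.
(b) Alkalinity to add: (99 − 60) = 39 mg/L as CaCO₃ × 571,000 L = 22,270 g as CaCO₃.
(b) Equivalents: 22,270 g ÷ 50 g/eq = 445.4 eq.
(b) NaHCO₃ supplies 1 eq per mole → 445.4 mol.
(b) Mass: 445.4 mol × 84 g/mol = 37,410 g.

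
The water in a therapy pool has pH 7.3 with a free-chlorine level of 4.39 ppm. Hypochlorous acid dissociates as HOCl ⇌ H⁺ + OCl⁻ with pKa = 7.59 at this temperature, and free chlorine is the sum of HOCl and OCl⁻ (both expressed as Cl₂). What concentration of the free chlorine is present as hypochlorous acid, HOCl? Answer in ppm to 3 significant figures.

2.90 ppm

[OCl⁻]/[HOCl] = 10^(pH − pKa) = 10^(7.3 − 7.59) = 10^-0.29 = 0.5129.
Fraction as HOCl = 1 / (1 + 0.5129) = 0.661.
HOCl = 0.661 × 4.39 ppm = 2.902 ppm.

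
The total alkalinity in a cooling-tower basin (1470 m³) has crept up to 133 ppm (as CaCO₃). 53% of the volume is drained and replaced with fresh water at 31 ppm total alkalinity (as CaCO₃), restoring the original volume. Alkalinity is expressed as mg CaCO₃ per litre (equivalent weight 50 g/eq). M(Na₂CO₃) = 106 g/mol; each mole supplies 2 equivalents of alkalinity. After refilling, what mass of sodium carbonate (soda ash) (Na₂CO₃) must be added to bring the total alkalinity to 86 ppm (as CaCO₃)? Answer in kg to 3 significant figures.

11.0 kg

Volume: 1470 m³ = 1,470,000 L.
After draining 53% and refilling: 133 × 0.47 + 31 × 0.53 = 78.94 ppm.
Deficit to target: 86 − 78.94 = 7.06 mg/L.
As CaCO₃: 7.06 mg/L × 1,470,000 L = 10,380 g; ÷ 50 g/eq ÷ 2 = 103.8 mol Na₂CO₃.
Mass: 103.8 × 106 = 11,000 g.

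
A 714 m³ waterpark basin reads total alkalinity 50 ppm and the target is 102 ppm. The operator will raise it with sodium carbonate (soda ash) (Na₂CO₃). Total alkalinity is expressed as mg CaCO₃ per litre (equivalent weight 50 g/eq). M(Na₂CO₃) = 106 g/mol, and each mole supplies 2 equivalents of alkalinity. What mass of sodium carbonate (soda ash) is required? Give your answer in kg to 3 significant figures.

39.4 kg

Volume: 714 m³ = 714,000 L.
Alkalinity to add: (102 − 50) = 52 mg/L as CaCO₃ × 714,000 L = 37,130 g as CaCO₃.
Equivalents: 37,130 g ÷ 50 g/eq = 742.6 eq.
Each mole of Na₂CO₃ supplies 2 eq, so 742.6 / 2 = 371.3 mol.
Mass: 371.3 mol × 106 g/mol = 39,360 g.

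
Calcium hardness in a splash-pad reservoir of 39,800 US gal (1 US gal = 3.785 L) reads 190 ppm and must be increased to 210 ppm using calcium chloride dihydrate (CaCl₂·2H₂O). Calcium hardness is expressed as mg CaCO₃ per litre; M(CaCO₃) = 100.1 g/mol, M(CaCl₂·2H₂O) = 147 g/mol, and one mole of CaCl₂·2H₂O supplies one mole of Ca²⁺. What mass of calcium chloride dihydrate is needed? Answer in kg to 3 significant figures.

Volume: 39,800 US gal × 3.785 L/gal = 150,643 L.
Hardness to add: (210 − 190) = 20 mg/L as CaCO₃ × 150,643 L = 3013 g as CaCO₃.
Moles of Ca²⁺ (1 mol Ca²⁺ ≡ 1 mol CaCO₃): 3013 / 100.1 g/mol = 30.1 mol.
Mass of CaCl₂·2H₂O: 30.1 × 147 = 4424 g.

4.42 kg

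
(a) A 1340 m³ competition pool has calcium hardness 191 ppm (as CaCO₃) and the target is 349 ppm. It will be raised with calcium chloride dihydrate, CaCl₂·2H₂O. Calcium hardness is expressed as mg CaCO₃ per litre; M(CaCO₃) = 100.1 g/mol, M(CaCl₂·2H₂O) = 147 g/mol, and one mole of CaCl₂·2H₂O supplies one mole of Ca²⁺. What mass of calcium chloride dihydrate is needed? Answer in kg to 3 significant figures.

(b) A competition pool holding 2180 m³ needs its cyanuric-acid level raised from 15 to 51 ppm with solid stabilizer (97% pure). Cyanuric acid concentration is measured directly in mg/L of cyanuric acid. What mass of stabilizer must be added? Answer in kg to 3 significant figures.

(a) 311 kg; (b) 80.9 kg

(a) Volume: 1340 m³ = 1,340,000 L.
(a) Hardness to add: (349 − 191) = 158 mg/L as CaCO₃ × 1,340,000 L = 211,700 g as CaCO₃.
(a) Moles of Ca²⁺ (1 mol Ca²⁺ ≡ 1 mol CaCO₃): 211,700 / 100.1 g/mol = 2115 mol.
(a) Mass of CaCl₂·2H₂O: 2115 × 147 = 310,900 g.

(b) Volume: 2180 m³ = 2,180,000 L.
(b) CYA to add: (51 − 15) = 36 mg/L × 2,180,000 L = 78,480 g cyanuric acid.
(b) At 97% purity: 78,480 / 0.97 = 80,910 g product.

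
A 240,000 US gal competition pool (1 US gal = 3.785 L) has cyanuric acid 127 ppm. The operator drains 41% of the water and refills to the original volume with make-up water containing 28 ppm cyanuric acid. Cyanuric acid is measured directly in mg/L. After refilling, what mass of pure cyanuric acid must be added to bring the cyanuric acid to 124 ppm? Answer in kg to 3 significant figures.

34.1 kg

Volume: 240,000 US gal × 3.785 L/gal = 908,400 L.
After draining 41% and refilling: 127 × 0.59 + 28 × 0.41 = 86.41 ppm.
Deficit to target: 124 − 86.41 = 37.59 mg/L.
Mass: 37.59 mg/L × 908,400 L = 34,150 g cyanuric acid.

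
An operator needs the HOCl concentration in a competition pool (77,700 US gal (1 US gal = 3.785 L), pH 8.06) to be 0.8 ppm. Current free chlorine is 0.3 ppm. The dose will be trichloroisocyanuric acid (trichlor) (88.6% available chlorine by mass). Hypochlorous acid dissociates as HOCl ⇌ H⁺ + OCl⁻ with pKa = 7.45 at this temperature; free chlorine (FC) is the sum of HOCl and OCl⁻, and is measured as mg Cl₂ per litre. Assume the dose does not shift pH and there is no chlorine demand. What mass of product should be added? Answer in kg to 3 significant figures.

1.25 kg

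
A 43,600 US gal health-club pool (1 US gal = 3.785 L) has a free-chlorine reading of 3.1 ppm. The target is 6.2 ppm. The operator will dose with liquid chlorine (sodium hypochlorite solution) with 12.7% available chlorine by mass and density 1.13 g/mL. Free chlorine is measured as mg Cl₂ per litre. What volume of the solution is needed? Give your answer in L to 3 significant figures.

3.56 L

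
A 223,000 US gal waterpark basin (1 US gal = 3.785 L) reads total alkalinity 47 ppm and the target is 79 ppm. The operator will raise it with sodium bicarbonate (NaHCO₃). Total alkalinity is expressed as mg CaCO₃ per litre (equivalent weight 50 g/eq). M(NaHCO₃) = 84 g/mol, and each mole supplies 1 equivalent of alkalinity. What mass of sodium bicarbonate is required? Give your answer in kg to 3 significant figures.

45.4 kg

Volume: 223,000 US gal × 3.785 L/gal = 844,055 L.
Alkalinity to add: (79 − 47) = 32 mg/L as CaCO₃ × 844,055 L = 27,010 g as CaCO₃.
Equivalents: 27,010 g ÷ 50 g/eq = 540.2 eq.
NaHCO₃ supplies 1 eq per mole → 540.2 mol.
Mass: 540.2 mol × 84 g/mol = 45,380 g.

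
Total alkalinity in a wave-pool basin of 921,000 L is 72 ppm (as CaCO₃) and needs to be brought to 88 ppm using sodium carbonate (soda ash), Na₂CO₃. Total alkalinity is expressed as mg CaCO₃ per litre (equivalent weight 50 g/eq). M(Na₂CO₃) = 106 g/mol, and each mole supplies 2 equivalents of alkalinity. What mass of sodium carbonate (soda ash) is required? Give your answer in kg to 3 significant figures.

Alkalinity to add: (88 − 72) = 16 mg/L as CaCO₃ × 921,000 L = 14,740 g as CaCO₃.
Equivalents: 14,740 g ÷ 50 g/eq = 294.7 eq.
Each mole of Na₂CO₃ supplies 2 eq, so 294.7 / 2 = 147.4 mol.
Mass: 147.4 mol × 106 g/mol = 15,620 g.

15.6 kg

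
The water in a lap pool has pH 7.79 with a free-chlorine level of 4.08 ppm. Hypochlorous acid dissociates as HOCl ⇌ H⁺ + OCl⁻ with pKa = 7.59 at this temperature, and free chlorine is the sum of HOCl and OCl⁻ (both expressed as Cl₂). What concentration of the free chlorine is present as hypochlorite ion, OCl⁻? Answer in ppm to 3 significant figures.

2.50 ppm

[OCl⁻]/[HOCl] = 10^(pH − pKa) = 10^(7.79 − 7.59) = 10^0.20 = 1.585.
Fraction as HOCl = 1 / (1 + 1.585) = 0.3869.
OCl⁻ = (1 − 0.3869) × 4.08 ppm = 2.502 ppm.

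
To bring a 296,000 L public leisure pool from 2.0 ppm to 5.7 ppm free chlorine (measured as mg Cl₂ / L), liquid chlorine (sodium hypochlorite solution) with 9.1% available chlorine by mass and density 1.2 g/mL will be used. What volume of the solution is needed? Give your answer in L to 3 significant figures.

Chlorine deficit: 5.7 − 2.0 = 3.7 ppm = 3.7 mg/L as Cl₂.
Cl₂ equivalent needed: 3.7 mg/L × 296,000 L = 1,095,000 mg = 1095 g.
Product at 9.1% available chlorine: 1095 / 0.091 = 12,040 g.
Volume at density 1.2 g/mL: 12,040 g ÷ 1.2 g/mL = 10,030 mL.

10.0 L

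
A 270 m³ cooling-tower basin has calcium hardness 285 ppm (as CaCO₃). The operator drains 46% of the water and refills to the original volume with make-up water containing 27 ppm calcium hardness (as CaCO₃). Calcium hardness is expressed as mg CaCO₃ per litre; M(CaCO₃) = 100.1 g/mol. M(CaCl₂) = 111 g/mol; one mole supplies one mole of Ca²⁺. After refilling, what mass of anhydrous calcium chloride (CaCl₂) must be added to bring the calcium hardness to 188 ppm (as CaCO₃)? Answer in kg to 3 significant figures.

6.49 kg

Volume: 270 m³ = 270,000 L.
After draining 46% and refilling: 285 × 0.54 + 27 × 0.46 = 166.32 ppm.
Deficit to target: 188 − 166.32 = 21.68 mg/L.
As CaCO₃: 21.68 mg/L × 270,000 L = 5854 g; ÷ 100.1 = 58.48 mol Ca²⁺.
Mass: 58.48 × 111 = 6491 g.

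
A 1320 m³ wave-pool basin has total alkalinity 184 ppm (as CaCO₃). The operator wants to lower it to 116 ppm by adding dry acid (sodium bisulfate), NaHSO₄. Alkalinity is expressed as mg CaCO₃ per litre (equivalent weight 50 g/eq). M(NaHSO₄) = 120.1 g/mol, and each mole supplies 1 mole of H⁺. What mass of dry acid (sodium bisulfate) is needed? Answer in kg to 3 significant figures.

216 kg

Volume: 1320 m³ = 1,320,000 L.
Alkalinity to neutralize: (184 − 116) = 68 mg/L as CaCO₃ × 1,320,000 L = 89,760 g as CaCO₃.
Equivalents of H⁺ required: 89,760 ÷ 50 g/eq = 1795 eq = 1795 mol NaHSO₄.
Mass of NaHSO₄: 1795 × 120.1 = 215,600 g.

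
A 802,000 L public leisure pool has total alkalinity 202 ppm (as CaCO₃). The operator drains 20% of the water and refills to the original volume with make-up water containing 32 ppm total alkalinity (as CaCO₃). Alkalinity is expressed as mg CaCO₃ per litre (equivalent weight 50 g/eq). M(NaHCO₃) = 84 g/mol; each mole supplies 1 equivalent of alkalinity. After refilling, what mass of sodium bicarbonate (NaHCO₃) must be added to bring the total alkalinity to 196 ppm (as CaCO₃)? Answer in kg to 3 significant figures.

After draining 20% and refilling: 202 × 0.80 + 32 × 0.20 = 168 ppm.
Deficit to target: 196 − 168 = 28 mg/L.
As CaCO₃: 28 mg/L × 802,000 L = 22,460 g; ÷ 50 g/eq ÷ 1 = 449.1 mol NaHCO₃.
Mass: 449.1 × 84 = 37,730 g.

37.7 kg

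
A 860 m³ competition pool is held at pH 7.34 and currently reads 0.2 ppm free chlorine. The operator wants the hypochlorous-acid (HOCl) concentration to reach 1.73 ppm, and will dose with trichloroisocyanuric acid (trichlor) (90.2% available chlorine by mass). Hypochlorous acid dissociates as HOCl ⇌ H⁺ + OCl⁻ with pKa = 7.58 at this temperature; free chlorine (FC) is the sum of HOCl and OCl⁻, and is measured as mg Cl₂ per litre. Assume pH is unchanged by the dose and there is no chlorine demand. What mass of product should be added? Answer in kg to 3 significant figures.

Volume: 860 m³ = 860,000 L.
[OCl⁻]/[HOCl] = 10^(pH − pKa) = 10^(7.34 − 7.58) = 0.5754; fraction as HOCl = 1/(1 + 0.5754) = 0.6347.
Free chlorine required for 1.73 ppm HOCl: 1.73 / 0.6347 = 2.726 ppm.
FC to add: 2.726 − 0.2 = 2.526 mg/L as Cl₂.
Cl₂ equivalent: 2.526 mg/L × 860,000 L = 2172 g.
Product at 90.2% available Cl: 2172 / 0.902 = 2408 g.

2.41 kg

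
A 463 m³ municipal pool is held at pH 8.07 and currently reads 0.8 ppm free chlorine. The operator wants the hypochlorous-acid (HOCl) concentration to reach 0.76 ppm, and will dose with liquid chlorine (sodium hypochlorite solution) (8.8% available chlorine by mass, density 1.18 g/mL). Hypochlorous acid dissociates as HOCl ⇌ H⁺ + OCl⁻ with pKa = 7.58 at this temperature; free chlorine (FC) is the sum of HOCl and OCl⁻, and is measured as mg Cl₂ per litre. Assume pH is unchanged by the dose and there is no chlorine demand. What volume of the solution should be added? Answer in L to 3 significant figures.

10.3 L

Volume: 463 m³ = 463,000 L.
[OCl⁻]/[HOCl] = 10^(pH − pKa) = 10^(8.07 − 7.58) = 3.09; fraction as HOCl = 1/(1 + 3.09) = 0.2445.
Free chlorine required for 0.76 ppm HOCl: 0.76 / 0.2445 = 3.109 ppm.
FC to add: 3.109 − 0.8 = 2.309 mg/L as Cl₂.
Cl₂ equivalent: 2.309 mg/L × 463,000 L = 1069 g.
Product at 8.8% available Cl: 1069 / 0.088 = 12,150 g.
Volume: 12,150 g ÷ 1.18 g/mL = 10,290 mL.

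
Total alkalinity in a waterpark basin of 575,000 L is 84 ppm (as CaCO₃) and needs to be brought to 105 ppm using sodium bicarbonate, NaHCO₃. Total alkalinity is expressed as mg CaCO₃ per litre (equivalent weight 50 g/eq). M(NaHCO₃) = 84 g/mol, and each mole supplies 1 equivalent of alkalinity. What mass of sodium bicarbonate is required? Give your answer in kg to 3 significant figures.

Alkalinity to add: (105 − 84) = 21 mg/L as CaCO₃ × 575,000 L = 12,080 g as CaCO₃.
Equivalents: 12,080 g ÷ 50 g/eq = 241.5 eq.
NaHCO₃ supplies 1 eq per mole → 241.5 mol.
Mass: 241.5 mol × 84 g/mol = 20,290 g.

20.3 kg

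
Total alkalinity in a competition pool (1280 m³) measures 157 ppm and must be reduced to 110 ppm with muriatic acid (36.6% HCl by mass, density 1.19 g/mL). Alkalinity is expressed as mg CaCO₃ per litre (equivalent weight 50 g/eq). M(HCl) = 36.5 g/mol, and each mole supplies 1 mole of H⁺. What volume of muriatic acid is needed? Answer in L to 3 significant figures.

101 L

Volume: 1280 m³ = 1,280,000 L.
Alkalinity to neutralize: (157 − 110) = 47 mg/L as CaCO₃ × 1,280,000 L = 60,160 g as CaCO₃.
Equivalents of H⁺ required: 60,160 ÷ 50 g/eq = 1203 eq = 1203 mol HCl.
Mass of HCl: 1203 × 36.5 = 43,920 g.
Mass of 36.6% solution: 43,920 / 0.366 = 120,000 g.
Volume: 120,000 g ÷ 1.19 g/mL = 100,800 mL.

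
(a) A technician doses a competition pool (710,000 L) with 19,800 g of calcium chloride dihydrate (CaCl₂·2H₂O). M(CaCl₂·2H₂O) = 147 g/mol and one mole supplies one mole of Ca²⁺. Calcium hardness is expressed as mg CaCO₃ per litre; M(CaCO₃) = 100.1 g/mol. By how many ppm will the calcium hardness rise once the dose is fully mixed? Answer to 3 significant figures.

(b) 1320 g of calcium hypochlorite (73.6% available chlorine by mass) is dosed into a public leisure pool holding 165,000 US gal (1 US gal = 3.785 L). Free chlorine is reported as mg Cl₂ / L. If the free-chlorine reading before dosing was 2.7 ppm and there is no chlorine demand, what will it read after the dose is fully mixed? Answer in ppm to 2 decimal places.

(a) 19.0 ppm; (b) 4.26 ppm

(a) Moles of Ca²⁺: 19,800 g ÷ 147 g/mol = 134.7 mol.
(a) As CaCO₃: 134.7 mol × 100.1 g/mol = 13,480 g.
(a) Rise: 13,480 g / 710,000 L × 1000 = 18.99 mg/L.

(b) Volume: 165,000 US gal × 3.785 L/gal = 624,525 L.
(b) Available chlorine delivered: 1320 g × 0.736 = 971.5 g as Cl₂.
(b) Concentration rise: 971.5 g / 624,525 L = 1.556 mg/L = 1.56 ppm.
(b) Final FC: 2.7 + 1.56 = 4.26 ppm.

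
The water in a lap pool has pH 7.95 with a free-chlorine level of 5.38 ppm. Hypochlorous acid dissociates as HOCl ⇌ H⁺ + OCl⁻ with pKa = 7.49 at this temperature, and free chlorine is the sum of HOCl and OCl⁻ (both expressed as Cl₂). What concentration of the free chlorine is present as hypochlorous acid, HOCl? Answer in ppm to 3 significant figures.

[OCl⁻]/[HOCl] = 10^(pH − pKa) = 10^(7.95 − 7.49) = 10^0.46 = 2.884.
Fraction as HOCl = 1 / (1 + 2.884) = 0.2575.
HOCl = 0.2575 × 5.38 ppm = 1.385 ppm.

1.39 ppm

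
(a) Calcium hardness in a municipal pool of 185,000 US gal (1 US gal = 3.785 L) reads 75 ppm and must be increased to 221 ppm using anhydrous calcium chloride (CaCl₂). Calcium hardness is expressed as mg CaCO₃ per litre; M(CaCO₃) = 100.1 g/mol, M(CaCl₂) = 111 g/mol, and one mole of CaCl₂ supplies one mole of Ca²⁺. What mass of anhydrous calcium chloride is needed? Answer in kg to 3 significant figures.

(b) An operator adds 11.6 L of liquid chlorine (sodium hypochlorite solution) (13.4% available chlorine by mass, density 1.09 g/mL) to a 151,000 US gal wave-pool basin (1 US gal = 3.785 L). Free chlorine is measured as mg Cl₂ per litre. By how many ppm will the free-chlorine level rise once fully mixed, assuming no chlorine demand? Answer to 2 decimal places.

(a) 113 kg; (b) 2.96 ppm

(a) Volume: 185,000 US gal × 3.785 L/gal = 700,225 L.
(a) Hardness to add: (221 − 75) = 146 mg/L as CaCO₃ × 700,225 L = 102,200 g as CaCO₃.
(a) Moles of Ca²⁺ (1 mol Ca²⁺ ≡ 1 mol CaCO₃): 102,200 / 100.1 g/mol = 1021 mol.
(a) Mass of CaCl₂: 1021 × 111 = 113,400 g.

(b) Volume: 151,000 US gal × 3.785 L/gal = 571,535 L.
(b) Mass of solution: 11.6 L × 1000 mL/L × 1.09 g/mL = 12,640 g.
(b) Available chlorine delivered: 12,640 g × 0.134 = 1694 g as Cl₂.
(b) Concentration rise: 1694 g / 571,535 L = 2.964 mg/L = 2.96 ppm.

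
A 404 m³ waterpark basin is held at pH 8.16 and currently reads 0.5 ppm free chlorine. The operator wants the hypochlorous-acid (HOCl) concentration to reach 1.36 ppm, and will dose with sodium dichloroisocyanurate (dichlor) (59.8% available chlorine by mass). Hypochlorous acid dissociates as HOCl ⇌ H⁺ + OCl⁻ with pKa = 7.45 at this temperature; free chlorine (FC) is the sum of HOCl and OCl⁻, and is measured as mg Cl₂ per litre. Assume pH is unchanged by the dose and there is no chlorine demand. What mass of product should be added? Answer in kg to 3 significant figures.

5.29 kg

Volume: 404 m³ = 404,000 L.
[OCl⁻]/[HOCl] = 10^(pH − pKa) = 10^(8.16 − 7.45) = 5.129; fraction as HOCl = 1/(1 + 5.129) = 0.1632.
Free chlorine required for 1.36 ppm HOCl: 1.36 / 0.1632 = 8.335 ppm.
FC to add: 8.335 − 0.5 = 7.835 mg/L as Cl₂.
Cl₂ equivalent: 7.835 mg/L × 404,000 L = 3165 g.
Product at 59.8% available Cl: 3165 / 0.598 = 5293 g.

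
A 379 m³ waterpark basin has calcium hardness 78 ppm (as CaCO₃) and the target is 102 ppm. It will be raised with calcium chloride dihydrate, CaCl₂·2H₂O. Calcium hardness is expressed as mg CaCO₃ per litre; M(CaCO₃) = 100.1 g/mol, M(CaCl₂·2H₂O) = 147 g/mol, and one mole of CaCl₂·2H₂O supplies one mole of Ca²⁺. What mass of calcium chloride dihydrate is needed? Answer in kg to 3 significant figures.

Volume: 379 m³ = 379,000 L.
Hardness to add: (102 − 78) = 24 mg/L as CaCO₃ × 379,000 L = 9096 g as CaCO₃.
Moles of Ca²⁺ (1 mol Ca²⁺ ≡ 1 mol CaCO₃): 9096 / 100.1 g/mol = 90.87 mol.
Mass of CaCl₂·2H₂O: 90.87 × 147 = 13,360 g.

13.4 kg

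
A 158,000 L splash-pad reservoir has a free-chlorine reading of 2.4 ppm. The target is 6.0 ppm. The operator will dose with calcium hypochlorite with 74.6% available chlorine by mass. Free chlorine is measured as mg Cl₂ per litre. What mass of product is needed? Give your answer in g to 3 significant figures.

762 g

Chlorine deficit: 6.0 − 2.4 = 3.6 ppm = 3.6 mg/L as Cl₂.
Cl₂ equivalent needed: 3.6 mg/L × 158,000 L = 568,800 mg = 568.8 g.
Product at 74.6% available chlorine: 568.8 / 0.746 = 762.5 g.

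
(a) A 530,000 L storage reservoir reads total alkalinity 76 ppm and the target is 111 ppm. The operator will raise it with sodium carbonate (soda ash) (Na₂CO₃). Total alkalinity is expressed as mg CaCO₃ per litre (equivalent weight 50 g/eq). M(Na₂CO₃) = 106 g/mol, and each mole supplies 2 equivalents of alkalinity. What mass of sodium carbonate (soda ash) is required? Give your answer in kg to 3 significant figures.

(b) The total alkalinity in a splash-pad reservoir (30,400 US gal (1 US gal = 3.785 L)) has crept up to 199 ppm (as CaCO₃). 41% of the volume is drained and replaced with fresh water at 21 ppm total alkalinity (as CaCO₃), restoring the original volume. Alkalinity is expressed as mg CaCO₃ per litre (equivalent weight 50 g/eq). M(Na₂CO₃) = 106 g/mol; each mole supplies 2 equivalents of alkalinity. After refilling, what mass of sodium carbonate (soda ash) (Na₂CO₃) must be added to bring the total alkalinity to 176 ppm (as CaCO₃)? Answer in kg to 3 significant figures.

(a) 19.7 kg; (b) 6.10 kg

(a) Alkalinity to add: (111 − 76) = 35 mg/L as CaCO₃ × 530,000 L = 18,550 g as CaCO₃.
(a) Equivalents: 18,550 g ÷ 50 g/eq = 371 eq.
(a) Each mole of Na₂CO₃ supplies 2 eq, so 371 / 2 = 185.5 mol.
(a) Mass: 185.5 mol × 106 g/mol = 19,660 g.

(b) Volume: 30,400 US gal × 3.785 L/gal = 115,064 L.
(b) After draining 41% and refilling: 199 × 0.59 + 21 × 0.41 = 126.02 ppm.
(b) Deficit to target: 176 − 126.02 = 49.98 mg/L.
(b) As CaCO₃: 49.98 mg/L × 115,064 L = 5751 g; ÷ 50 g/eq ÷ 2 = 57.51 mol Na₂CO₃.
(b) Mass: 57.51 × 106 = 6096 g.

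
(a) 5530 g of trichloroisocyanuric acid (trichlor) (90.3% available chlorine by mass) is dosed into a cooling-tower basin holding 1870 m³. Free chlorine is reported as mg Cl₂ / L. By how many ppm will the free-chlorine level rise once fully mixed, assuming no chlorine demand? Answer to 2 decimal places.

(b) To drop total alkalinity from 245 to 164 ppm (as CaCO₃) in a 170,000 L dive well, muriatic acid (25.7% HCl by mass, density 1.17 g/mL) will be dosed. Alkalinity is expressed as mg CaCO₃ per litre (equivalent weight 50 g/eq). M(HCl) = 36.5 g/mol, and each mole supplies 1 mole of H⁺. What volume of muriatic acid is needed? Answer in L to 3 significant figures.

(a) 2.67 ppm; (b) 33.4 L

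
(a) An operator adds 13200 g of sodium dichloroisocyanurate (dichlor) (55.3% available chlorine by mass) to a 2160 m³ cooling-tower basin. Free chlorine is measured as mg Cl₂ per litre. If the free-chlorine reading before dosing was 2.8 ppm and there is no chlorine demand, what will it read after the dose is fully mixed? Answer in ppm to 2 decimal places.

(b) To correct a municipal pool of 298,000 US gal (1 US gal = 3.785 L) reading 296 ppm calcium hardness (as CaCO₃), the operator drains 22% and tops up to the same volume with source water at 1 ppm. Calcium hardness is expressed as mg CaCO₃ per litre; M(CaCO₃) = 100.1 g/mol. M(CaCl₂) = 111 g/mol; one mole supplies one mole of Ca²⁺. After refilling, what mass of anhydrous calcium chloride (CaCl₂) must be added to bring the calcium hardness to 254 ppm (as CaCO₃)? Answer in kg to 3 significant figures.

(a) 6.18 ppm; (b) 28.6 kg

(a) Volume: 2160 m³ = 2,160,000 L.
(a) Available chlorine delivered: 13,200 g × 0.553 = 7300 g as Cl₂.
(a) Concentration rise: 7300 g / 2,160,000 L = 3.379 mg/L = 3.38 ppm.
(a) Final FC: 2.8 + 3.38 = 6.18 ppm.

(b) Volume: 298,000 US gal × 3.785 L/gal = 1,127,930 L.
(b) After draining 22% and refilling: 296 × 0.78 + 1 × 0.22 = 231.1 ppm.
(b) Deficit to target: 254 − 231.1 = 22.9 mg/L.
(b) As CaCO₃: 22.9 mg/L × 1,127,930 L = 25,830 g; ÷ 100.1 = 258 mol Ca²⁺.
(b) Mass: 258 × 111 = 28,640 g.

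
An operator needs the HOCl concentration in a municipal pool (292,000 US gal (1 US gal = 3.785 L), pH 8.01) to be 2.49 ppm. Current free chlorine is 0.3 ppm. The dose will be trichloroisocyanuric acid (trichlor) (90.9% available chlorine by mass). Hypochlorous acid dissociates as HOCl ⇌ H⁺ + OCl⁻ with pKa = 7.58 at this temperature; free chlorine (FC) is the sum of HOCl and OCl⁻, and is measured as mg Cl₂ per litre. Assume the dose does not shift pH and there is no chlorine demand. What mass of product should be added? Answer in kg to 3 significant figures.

Volume: 292,000 US gal × 3.785 L/gal = 1,105,220 L.
[OCl⁻]/[HOCl] = 10^(pH − pKa) = 10^(8.01 − 7.58) = 2.692; fraction as HOCl = 1/(1 + 2.692) = 0.2709.
Free chlorine required for 2.49 ppm HOCl: 2.49 / 0.2709 = 9.192 ppm.
FC to add: 9.192 − 0.3 = 8.892 mg/L as Cl₂.
Cl₂ equivalent: 8.892 mg/L × 1,105,220 L = 9828 g.
Product at 90.9% available Cl: 9828 / 0.909 = 10,810 g.

10.8 kg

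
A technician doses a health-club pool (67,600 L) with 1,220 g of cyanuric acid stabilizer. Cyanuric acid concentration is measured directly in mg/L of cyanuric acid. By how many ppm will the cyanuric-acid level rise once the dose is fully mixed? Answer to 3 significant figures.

18.0 ppm

Rise: 1,220 g / 67,600 L × 1000 = 18.05 mg/L.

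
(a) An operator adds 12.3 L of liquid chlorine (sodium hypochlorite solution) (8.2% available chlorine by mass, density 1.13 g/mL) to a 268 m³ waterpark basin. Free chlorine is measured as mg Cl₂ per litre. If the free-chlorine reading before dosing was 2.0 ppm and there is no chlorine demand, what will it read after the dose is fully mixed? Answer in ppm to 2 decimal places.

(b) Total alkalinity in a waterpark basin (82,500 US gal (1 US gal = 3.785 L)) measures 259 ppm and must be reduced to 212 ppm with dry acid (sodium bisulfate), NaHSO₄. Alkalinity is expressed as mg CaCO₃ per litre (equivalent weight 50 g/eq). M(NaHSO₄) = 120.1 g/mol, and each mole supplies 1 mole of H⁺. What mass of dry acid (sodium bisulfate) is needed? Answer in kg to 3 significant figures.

(a) 6.25 ppm; (b) 35.3 kg

(a) Volume: 268 m³ = 268,000 L.
(a) Mass of solution: 12.3 L × 1000 mL/L × 1.13 g/mL = 13,900 g.
(a) Available chlorine delivered: 13,900 g × 0.082 = 1140 g as Cl₂.
(a) Concentration rise: 1140 g / 268,000 L = 4.253 mg/L = 4.25 ppm.
(a) Final FC: 2.0 + 4.25 = 6.25 ppm.

(b) Volume: 82,500 US gal × 3.785 L/gal = 312,262 L.
(b) Alkalinity to neutralize: (259 − 212) = 47 mg/L as CaCO₃ × 312,262 L = 14,680 g as CaCO₃.
(b) Equivalents of H⁺ required: 14,680 ÷ 50 g/eq = 293.5 eq = 293.5 mol NaHSO₄.
(b) Mass of NaHSO₄: 293.5 × 120.1 = 35,250 g.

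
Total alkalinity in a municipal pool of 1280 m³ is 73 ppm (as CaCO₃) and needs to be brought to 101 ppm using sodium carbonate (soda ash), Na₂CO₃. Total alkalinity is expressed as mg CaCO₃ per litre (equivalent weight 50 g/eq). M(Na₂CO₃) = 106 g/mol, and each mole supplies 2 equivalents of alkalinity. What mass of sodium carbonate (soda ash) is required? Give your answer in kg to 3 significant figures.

38.0 kg

Volume: 1280 m³ = 1,280,000 L.
Alkalinity to add: (101 − 73) = 28 mg/L as CaCO₃ × 1,280,000 L = 35,840 g as CaCO₃.
Equivalents: 35,840 g ÷ 50 g/eq = 716.8 eq.
Each mole of Na₂CO₃ supplies 2 eq, so 716.8 / 2 = 358.4 mol.
Mass: 358.4 mol × 106 g/mol = 37,990 g.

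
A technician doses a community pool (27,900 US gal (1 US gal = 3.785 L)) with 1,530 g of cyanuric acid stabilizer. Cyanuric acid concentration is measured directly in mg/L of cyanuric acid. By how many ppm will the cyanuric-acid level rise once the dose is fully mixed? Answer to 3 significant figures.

14.5 ppm

Volume: 27,900 US gal × 3.785 L/gal = 105,602 L.
Rise: 1,530 g / 105,602 L × 1000 = 14.49 mg/L.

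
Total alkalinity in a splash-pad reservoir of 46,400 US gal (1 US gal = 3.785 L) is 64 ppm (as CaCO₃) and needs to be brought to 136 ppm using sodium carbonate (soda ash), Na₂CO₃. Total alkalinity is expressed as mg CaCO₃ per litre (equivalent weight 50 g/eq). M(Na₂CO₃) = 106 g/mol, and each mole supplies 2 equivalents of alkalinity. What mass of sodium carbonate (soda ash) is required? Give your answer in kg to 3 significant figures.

Volume: 46,400 US gal × 3.785 L/gal = 175,624 L.
Alkalinity to add: (136 − 64) = 72 mg/L as CaCO₃ × 175,624 L = 12,640 g as CaCO₃.
Equivalents: 12,640 g ÷ 50 g/eq = 252.9 eq.
Each mole of Na₂CO₃ supplies 2 eq, so 252.9 / 2 = 126.4 mol.
Mass: 126.4 mol × 106 g/mol = 13,400 g.

13.4 kg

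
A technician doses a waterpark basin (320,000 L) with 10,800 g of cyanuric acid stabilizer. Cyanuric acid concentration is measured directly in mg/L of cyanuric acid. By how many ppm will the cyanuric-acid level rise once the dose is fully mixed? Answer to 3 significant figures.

33.8 ppm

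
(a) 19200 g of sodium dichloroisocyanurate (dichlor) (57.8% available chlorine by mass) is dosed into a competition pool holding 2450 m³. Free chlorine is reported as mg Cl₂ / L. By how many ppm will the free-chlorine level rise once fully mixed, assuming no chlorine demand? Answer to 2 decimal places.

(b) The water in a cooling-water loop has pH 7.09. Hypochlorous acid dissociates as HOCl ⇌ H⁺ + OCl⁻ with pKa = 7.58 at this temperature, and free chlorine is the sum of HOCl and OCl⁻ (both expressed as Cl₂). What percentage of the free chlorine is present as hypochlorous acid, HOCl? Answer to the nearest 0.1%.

(a) 4.53 ppm; (b) 75.6%

(a) Volume: 2450 m³ = 2,450,000 L.
(a) Available chlorine delivered: 19,200 g × 0.578 = 11,100 g as Cl₂.
(a) Concentration rise: 11,100 g / 2,450,000 L = 4.53 mg/L = 4.53 ppm.

(b) [OCl⁻]/[HOCl] = 10^(pH − pKa) = 10^(7.09 − 7.58) = 10^-0.49 = 0.3236.
(b) Fraction as HOCl = 1 / (1 + 0.3236) = 0.7555.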